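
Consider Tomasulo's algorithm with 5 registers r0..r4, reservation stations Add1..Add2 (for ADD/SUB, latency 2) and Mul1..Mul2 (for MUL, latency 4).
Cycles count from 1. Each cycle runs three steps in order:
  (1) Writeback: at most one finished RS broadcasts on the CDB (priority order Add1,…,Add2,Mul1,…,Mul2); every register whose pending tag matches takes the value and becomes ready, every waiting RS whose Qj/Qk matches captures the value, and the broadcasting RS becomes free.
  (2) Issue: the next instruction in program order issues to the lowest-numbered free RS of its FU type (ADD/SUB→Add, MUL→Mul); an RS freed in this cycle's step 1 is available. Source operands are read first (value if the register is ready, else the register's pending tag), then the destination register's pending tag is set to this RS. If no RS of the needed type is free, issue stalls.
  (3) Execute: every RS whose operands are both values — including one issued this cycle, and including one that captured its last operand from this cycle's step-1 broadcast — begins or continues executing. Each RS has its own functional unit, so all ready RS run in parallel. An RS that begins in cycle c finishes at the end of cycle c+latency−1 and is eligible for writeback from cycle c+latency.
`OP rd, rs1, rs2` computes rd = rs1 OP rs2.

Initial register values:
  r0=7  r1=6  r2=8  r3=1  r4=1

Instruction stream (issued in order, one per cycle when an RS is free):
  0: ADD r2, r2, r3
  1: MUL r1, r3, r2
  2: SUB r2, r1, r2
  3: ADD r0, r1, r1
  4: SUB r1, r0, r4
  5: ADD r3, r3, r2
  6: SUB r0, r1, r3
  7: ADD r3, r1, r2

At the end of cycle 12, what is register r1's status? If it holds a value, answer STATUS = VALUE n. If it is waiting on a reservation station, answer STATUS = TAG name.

cycle 1: issue ADD r2<-Add1 // r0:7,r1:6,r2:Add1,r3:1,r4:1
cycle 2: issue MUL r1<-Mul1 // r0:7,r1:Mul1,r2:Add1,r3:1,r4:1
cycle 3: CDB Add1=9; issue SUB r2<-Add1 // r0:7,r1:Mul1,r2:Add1,r3:1,r4:1
cycle 4: issue ADD r0<-Add2 // r0:Add2,r1:Mul1,r2:Add1,r3:1,r4:1
cycle 5: stall // r0:Add2,r1:Mul1,r2:Add1,r3:1,r4:1
cycle 6: stall // r0:Add2,r1:Mul1,r2:Add1,r3:1,r4:1
cycle 7: CDB Mul1=9; stall // r0:Add2,r1:9,r2:Add1,r3:1,r4:1
cycle 8: stall // r0:Add2,r1:9,r2:Add1,r3:1,r4:1
cycle 9: CDB Add1=0; issue SUB r1<-Add1 // r0:Add2,r1:Add1,r2:0,r3:1,r4:1
cycle 10: CDB Add2=18; issue ADD r3<-Add2 // r0:18,r1:Add1,r2:0,r3:Add2,r4:1
cycle 11: stall // r0:18,r1:Add1,r2:0,r3:Add2,r4:1
cycle 12: CDB Add1=17; issue SUB r0<-Add1 // r0:Add1,r1:17,r2:0,r3:Add2,r4:1

STATUS = VALUE 17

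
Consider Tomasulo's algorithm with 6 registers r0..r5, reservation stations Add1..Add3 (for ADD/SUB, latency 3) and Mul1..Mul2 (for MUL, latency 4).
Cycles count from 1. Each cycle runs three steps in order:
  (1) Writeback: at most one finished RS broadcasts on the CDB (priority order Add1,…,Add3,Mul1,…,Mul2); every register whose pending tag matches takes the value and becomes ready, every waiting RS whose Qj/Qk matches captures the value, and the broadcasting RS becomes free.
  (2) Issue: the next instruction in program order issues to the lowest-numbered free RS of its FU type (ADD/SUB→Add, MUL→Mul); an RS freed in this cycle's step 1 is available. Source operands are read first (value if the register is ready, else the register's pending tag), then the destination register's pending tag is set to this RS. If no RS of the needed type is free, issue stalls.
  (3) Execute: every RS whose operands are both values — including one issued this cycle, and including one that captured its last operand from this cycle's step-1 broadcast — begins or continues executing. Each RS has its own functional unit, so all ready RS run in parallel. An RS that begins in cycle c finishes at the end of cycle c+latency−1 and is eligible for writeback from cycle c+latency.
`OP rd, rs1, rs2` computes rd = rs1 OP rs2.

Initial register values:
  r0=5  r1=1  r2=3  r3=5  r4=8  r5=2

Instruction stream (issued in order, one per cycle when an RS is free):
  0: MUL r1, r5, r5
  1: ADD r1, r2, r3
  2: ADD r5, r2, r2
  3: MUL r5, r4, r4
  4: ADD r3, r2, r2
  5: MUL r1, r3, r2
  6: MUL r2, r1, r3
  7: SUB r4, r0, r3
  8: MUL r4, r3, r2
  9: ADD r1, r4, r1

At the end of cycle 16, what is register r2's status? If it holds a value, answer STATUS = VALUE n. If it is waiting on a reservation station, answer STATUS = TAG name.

c1: issue MUL r1<-Mul1 | r0:5,r1:Mul1,r2:3,r3:5,r4:8,r5:2
c2: issue ADD r1<-Add1 | r0:5,r1:Add1,r2:3,r3:5,r4:8,r5:2
c3: issue ADD r5<-Add2 | r0:5,r1:Add1,r2:3,r3:5,r4:8,r5:Add2
c4: issue MUL r5<-Mul2 | r0:5,r1:Add1,r2:3,r3:5,r4:8,r5:Mul2
c5: CDB Add1=8; issue ADD r3<-Add1 | r0:5,r1:8,r2:3,r3:Add1,r4:8,r5:Mul2
c6: CDB Add2=6; stall | r0:5,r1:8,r2:3,r3:Add1,r4:8,r5:Mul2
c7: CDB Mul1=4; issue MUL r1<-Mul1 | r0:5,r1:Mul1,r2:3,r3:Add1,r4:8,r5:Mul2
c8: CDB Add1=6; stall | r0:5,r1:Mul1,r2:3,r3:6,r4:8,r5:Mul2
c9: CDB Mul2=64; issue MUL r2<-Mul2 | r0:5,r1:Mul1,r2:Mul2,r3:6,r4:8,r5:64
c10: issue SUB r4<-Add1 | r0:5,r1:Mul1,r2:Mul2,r3:6,r4:Add1,r5:64
c11: stall | r0:5,r1:Mul1,r2:Mul2,r3:6,r4:Add1,r5:64
c12: CDB Mul1=18; issue MUL r4<-Mul1 | r0:5,r1:18,r2:Mul2,r3:6,r4:Mul1,r5:64
c13: CDB Add1=-1; issue ADD r1<-Add1 | r0:5,r1:Add1,r2:Mul2,r3:6,r4:Mul1,r5:64
c14: - | r0:5,r1:Add1,r2:Mul2,r3:6,r4:Mul1,r5:64
c15: - | r0:5,r1:Add1,r2:Mul2,r3:6,r4:Mul1,r5:64
c16: CDB Mul2=108 | r0:5,r1:Add1,r2:108,r3:6,r4:Mul1,r5:64

STATUS = VALUE 108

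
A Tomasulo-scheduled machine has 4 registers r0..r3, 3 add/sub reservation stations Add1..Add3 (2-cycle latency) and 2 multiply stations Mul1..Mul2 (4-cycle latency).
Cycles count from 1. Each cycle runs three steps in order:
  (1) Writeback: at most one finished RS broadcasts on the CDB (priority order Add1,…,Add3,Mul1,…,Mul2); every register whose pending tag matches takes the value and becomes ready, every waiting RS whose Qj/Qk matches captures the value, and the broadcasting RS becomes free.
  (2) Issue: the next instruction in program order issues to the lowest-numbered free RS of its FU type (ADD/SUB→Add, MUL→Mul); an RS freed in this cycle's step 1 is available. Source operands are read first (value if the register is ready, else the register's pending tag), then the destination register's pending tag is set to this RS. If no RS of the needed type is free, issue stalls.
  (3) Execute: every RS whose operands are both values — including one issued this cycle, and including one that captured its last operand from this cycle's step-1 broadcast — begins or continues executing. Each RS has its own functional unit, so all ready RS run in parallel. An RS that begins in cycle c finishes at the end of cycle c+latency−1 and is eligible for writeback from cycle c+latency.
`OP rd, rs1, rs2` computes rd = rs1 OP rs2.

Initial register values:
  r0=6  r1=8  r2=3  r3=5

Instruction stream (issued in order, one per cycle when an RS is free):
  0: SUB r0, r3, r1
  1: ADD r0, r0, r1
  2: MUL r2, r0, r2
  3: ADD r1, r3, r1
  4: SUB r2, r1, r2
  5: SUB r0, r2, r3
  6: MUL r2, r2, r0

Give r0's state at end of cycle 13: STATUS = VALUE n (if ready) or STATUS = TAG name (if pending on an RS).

  c1: issue SUB r0<-Add1  regs: r0:Add1,r1:8,r2:3,r3:5
  c2: issue ADD r0<-Add2  regs: r0:Add2,r1:8,r2:3,r3:5
  c3: CDB Add1=-3; issue MUL r2<-Mul1  regs: r0:Add2,r1:8,r2:Mul1,r3:5
  c4: issue ADD r1<-Add1  regs: r0:Add2,r1:Add1,r2:Mul1,r3:5
  c5: CDB Add2=5; issue SUB r2<-Add2  regs: r0:5,r1:Add1,r2:Add2,r3:5
  c6: CDB Add1=13; issue SUB r0<-Add1  regs: r0:Add1,r1:13,r2:Add2,r3:5
  c7: issue MUL r2<-Mul2  regs: r0:Add1,r1:13,r2:Mul2,r3:5
  c8: -  regs: r0:Add1,r1:13,r2:Mul2,r3:5
  c9: CDB Mul1=15  regs: r0:Add1,r1:13,r2:Mul2,r3:5
  c10: -  regs: r0:Add1,r1:13,r2:Mul2,r3:5
  c11: CDB Add2=-2  regs: r0:Add1,r1:13,r2:Mul2,r3:5
  c12: -  regs: r0:Add1,r1:13,r2:Mul2,r3:5
  c13: CDB Add1=-7  regs: r0:-7,r1:13,r2:Mul2,r3:5

STATUS = VALUE -7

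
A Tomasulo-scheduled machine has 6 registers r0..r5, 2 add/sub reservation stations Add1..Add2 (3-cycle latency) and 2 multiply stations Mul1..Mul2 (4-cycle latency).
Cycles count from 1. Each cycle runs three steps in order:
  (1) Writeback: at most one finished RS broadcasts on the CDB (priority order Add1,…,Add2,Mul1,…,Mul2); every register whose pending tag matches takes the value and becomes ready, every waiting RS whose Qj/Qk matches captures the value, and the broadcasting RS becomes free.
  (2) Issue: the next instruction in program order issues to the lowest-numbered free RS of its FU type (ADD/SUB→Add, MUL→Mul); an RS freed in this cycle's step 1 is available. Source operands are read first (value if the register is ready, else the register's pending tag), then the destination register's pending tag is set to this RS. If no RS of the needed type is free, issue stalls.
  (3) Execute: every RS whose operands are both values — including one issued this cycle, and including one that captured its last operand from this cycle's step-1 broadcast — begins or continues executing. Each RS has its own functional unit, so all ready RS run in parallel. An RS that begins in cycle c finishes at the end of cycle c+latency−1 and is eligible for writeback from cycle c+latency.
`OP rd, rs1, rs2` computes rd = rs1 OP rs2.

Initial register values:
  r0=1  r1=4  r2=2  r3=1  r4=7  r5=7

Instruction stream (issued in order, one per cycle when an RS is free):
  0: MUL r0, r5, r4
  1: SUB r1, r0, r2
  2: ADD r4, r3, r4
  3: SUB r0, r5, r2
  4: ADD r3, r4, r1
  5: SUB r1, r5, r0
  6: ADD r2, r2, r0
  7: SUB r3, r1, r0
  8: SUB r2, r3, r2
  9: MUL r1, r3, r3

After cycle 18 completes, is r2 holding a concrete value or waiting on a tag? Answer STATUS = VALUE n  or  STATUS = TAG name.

c1: issue MUL r0<-Mul1 | r0:Mul1,r1:4,r2:2,r3:1,r4:7,r5:7
c2: issue SUB r1<-Add1 | r0:Mul1,r1:Add1,r2:2,r3:1,r4:7,r5:7
c3: issue ADD r4<-Add2 | r0:Mul1,r1:Add1,r2:2,r3:1,r4:Add2,r5:7
c4: stall | r0:Mul1,r1:Add1,r2:2,r3:1,r4:Add2,r5:7
c5: CDB Mul1=49; stall | r0:49,r1:Add1,r2:2,r3:1,r4:Add2,r5:7
c6: CDB Add2=8; issue SUB r0<-Add2 | r0:Add2,r1:Add1,r2:2,r3:1,r4:8,r5:7
c7: stall | r0:Add2,r1:Add1,r2:2,r3:1,r4:8,r5:7
c8: CDB Add1=47; issue ADD r3<-Add1 | r0:Add2,r1:47,r2:2,r3:Add1,r4:8,r5:7
c9: CDB Add2=5; issue SUB r1<-Add2 | r0:5,r1:Add2,r2:2,r3:Add1,r4:8,r5:7
c10: stall | r0:5,r1:Add2,r2:2,r3:Add1,r4:8,r5:7
c11: CDB Add1=55; issue ADD r2<-Add1 | r0:5,r1:Add2,r2:Add1,r3:55,r4:8,r5:7
c12: CDB Add2=2; issue SUB r3<-Add2 | r0:5,r1:2,r2:Add1,r3:Add2,r4:8,r5:7
c13: stall | r0:5,r1:2,r2:Add1,r3:Add2,r4:8,r5:7
c14: CDB Add1=7; issue SUB r2<-Add1 | r0:5,r1:2,r2:Add1,r3:Add2,r4:8,r5:7
c15: CDB Add2=-3; issue MUL r1<-Mul1 | r0:5,r1:Mul1,r2:Add1,r3:-3,r4:8,r5:7
c16: - | r0:5,r1:Mul1,r2:Add1,r3:-3,r4:8,r5:7
c17: - | r0:5,r1:Mul1,r2:Add1,r3:-3,r4:8,r5:7
c18: CDB Add1=-10 | r0:5,r1:Mul1,r2:-10,r3:-3,r4:8,r5:7

STATUS = VALUE -10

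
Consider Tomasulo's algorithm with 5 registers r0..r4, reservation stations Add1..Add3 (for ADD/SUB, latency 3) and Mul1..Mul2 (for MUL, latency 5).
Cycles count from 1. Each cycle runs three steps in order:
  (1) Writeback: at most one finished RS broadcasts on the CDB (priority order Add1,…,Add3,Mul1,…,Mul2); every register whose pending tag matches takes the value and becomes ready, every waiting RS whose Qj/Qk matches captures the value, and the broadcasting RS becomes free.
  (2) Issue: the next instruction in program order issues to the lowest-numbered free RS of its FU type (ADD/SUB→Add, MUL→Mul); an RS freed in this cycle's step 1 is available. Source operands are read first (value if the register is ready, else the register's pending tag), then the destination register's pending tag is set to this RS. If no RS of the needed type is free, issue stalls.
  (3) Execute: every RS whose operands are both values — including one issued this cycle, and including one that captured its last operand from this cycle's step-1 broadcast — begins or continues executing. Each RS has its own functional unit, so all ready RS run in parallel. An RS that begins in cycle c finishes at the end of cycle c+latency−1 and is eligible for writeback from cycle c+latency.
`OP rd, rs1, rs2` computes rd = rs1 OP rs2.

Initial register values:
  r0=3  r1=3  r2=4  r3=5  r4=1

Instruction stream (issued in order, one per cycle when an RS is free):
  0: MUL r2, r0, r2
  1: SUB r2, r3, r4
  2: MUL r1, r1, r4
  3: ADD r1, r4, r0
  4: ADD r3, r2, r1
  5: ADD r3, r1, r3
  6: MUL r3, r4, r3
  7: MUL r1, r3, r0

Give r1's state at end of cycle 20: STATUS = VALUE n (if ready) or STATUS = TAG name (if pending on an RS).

STATUS = TAG Mul2

cycle 1: issue MUL r2<-Mul1 // r0:3,r1:3,r2:Mul1,r3:5,r4:1
cycle 2: issue SUB r2<-Add1 // r0:3,r1:3,r2:Add1,r3:5,r4:1
cycle 3: issue MUL r1<-Mul2 // r0:3,r1:Mul2,r2:Add1,r3:5,r4:1
cycle 4: issue ADD r1<-Add2 // r0:3,r1:Add2,r2:Add1,r3:5,r4:1
cycle 5: CDB Add1=4; issue ADD r3<-Add1 // r0:3,r1:Add2,r2:4,r3:Add1,r4:1
cycle 6: CDB Mul1=12; issue ADD r3<-Add3 // r0:3,r1:Add2,r2:4,r3:Add3,r4:1
cycle 7: CDB Add2=4; issue MUL r3<-Mul1 // r0:3,r1:4,r2:4,r3:Mul1,r4:1
cycle 8: CDB Mul2=3; issue MUL r1<-Mul2 // r0:3,r1:Mul2,r2:4,r3:Mul1,r4:1
cycle 9: - // r0:3,r1:Mul2,r2:4,r3:Mul1,r4:1
cycle 10: CDB Add1=8 // r0:3,r1:Mul2,r2:4,r3:Mul1,r4:1
cycle 11: - // r0:3,r1:Mul2,r2:4,r3:Mul1,r4:1
cycle 12: - // r0:3,r1:Mul2,r2:4,r3:Mul1,r4:1
cycle 13: CDB Add3=12 // r0:3,r1:Mul2,r2:4,r3:Mul1,r4:1
cycle 14: - // r0:3,r1:Mul2,r2:4,r3:Mul1,r4:1
cycle 15: - // r0:3,r1:Mul2,r2:4,r3:Mul1,r4:1
cycle 16: - // r0:3,r1:Mul2,r2:4,r3:Mul1,r4:1
cycle 17: - // r0:3,r1:Mul2,r2:4,r3:Mul1,r4:1
cycle 18: CDB Mul1=12 // r0:3,r1:Mul2,r2:4,r3:12,r4:1
cycle 19: - // r0:3,r1:Mul2,r2:4,r3:12,r4:1
cycle 20: - // r0:3,r1:Mul2,r2:4,r3:12,r4:1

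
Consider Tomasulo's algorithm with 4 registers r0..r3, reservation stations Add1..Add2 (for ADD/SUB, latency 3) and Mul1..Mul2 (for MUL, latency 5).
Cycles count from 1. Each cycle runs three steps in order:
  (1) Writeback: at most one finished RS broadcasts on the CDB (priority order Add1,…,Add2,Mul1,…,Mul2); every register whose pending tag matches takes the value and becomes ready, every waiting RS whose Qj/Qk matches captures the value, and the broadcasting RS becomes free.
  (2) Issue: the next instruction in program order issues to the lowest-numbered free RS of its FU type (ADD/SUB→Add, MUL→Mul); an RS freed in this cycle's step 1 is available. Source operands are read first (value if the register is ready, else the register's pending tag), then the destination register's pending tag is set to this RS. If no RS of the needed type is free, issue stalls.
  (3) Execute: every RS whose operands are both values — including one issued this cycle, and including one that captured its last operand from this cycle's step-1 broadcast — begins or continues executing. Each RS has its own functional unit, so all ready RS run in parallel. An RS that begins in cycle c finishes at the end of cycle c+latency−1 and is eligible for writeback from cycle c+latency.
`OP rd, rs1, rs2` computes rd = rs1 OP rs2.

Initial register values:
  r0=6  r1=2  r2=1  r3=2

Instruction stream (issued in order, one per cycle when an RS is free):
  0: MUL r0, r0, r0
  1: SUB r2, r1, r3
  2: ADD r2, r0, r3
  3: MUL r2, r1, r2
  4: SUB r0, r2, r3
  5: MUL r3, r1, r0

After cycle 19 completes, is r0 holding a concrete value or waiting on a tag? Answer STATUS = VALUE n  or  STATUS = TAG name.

cycle 1: issue MUL r0<-Mul1 // r0:Mul1,r1:2,r2:1,r3:2
cycle 2: issue SUB r2<-Add1 // r0:Mul1,r1:2,r2:Add1,r3:2
cycle 3: issue ADD r2<-Add2 // r0:Mul1,r1:2,r2:Add2,r3:2
cycle 4: issue MUL r2<-Mul2 // r0:Mul1,r1:2,r2:Mul2,r3:2
cycle 5: CDB Add1=0; issue SUB r0<-Add1 // r0:Add1,r1:2,r2:Mul2,r3:2
cycle 6: CDB Mul1=36; issue MUL r3<-Mul1 // r0:Add1,r1:2,r2:Mul2,r3:Mul1
cycle 7: - // r0:Add1,r1:2,r2:Mul2,r3:Mul1
cycle 8: - // r0:Add1,r1:2,r2:Mul2,r3:Mul1
cycle 9: CDB Add2=38 // r0:Add1,r1:2,r2:Mul2,r3:Mul1
cycle 10: - // r0:Add1,r1:2,r2:Mul2,r3:Mul1
cycle 11: - // r0:Add1,r1:2,r2:Mul2,r3:Mul1
cycle 12: - // r0:Add1,r1:2,r2:Mul2,r3:Mul1
cycle 13: - // r0:Add1,r1:2,r2:Mul2,r3:Mul1
cycle 14: CDB Mul2=76 // r0:Add1,r1:2,r2:76,r3:Mul1
cycle 15: - // r0:Add1,r1:2,r2:76,r3:Mul1
cycle 16: - // r0:Add1,r1:2,r2:76,r3:Mul1
cycle 17: CDB Add1=74 // r0:74,r1:2,r2:76,r3:Mul1
cycle 18: - // r0:74,r1:2,r2:76,r3:Mul1
cycle 19: - // r0:74,r1:2,r2:76,r3:Mul1

STATUS = VALUE 74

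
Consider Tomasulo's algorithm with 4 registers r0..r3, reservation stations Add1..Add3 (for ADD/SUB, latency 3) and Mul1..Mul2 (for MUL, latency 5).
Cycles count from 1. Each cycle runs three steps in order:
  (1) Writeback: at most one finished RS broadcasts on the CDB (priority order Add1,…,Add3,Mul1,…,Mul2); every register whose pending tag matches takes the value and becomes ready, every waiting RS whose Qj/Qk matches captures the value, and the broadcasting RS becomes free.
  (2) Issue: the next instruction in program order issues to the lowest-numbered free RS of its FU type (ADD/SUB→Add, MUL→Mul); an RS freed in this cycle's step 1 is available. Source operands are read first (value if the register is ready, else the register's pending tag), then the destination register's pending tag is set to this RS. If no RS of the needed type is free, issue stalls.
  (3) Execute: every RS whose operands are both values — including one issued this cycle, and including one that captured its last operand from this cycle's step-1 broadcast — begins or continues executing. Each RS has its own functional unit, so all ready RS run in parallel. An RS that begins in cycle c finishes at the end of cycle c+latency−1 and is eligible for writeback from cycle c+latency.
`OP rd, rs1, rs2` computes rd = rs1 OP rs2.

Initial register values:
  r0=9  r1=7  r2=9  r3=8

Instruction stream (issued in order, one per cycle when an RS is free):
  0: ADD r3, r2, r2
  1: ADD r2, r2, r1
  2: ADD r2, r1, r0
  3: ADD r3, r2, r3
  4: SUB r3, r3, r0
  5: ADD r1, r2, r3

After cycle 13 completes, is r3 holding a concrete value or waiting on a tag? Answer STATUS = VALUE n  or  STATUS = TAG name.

c1: issue ADD r3<-Add1 | r0:9,r1:7,r2:9,r3:Add1
c2: issue ADD r2<-Add2 | r0:9,r1:7,r2:Add2,r3:Add1
c3: issue ADD r2<-Add3 | r0:9,r1:7,r2:Add3,r3:Add1
c4: CDB Add1=18; issue ADD r3<-Add1 | r0:9,r1:7,r2:Add3,r3:Add1
c5: CDB Add2=16; issue SUB r3<-Add2 | r0:9,r1:7,r2:Add3,r3:Add2
c6: CDB Add3=16; issue ADD r1<-Add3 | r0:9,r1:Add3,r2:16,r3:Add2
c7: - | r0:9,r1:Add3,r2:16,r3:Add2
c8: - | r0:9,r1:Add3,r2:16,r3:Add2
c9: CDB Add1=34 | r0:9,r1:Add3,r2:16,r3:Add2
c10: - | r0:9,r1:Add3,r2:16,r3:Add2
c11: - | r0:9,r1:Add3,r2:16,r3:Add2
c12: CDB Add2=25 | r0:9,r1:Add3,r2:16,r3:25
c13: - | r0:9,r1:Add3,r2:16,r3:25

STATUS = VALUE 25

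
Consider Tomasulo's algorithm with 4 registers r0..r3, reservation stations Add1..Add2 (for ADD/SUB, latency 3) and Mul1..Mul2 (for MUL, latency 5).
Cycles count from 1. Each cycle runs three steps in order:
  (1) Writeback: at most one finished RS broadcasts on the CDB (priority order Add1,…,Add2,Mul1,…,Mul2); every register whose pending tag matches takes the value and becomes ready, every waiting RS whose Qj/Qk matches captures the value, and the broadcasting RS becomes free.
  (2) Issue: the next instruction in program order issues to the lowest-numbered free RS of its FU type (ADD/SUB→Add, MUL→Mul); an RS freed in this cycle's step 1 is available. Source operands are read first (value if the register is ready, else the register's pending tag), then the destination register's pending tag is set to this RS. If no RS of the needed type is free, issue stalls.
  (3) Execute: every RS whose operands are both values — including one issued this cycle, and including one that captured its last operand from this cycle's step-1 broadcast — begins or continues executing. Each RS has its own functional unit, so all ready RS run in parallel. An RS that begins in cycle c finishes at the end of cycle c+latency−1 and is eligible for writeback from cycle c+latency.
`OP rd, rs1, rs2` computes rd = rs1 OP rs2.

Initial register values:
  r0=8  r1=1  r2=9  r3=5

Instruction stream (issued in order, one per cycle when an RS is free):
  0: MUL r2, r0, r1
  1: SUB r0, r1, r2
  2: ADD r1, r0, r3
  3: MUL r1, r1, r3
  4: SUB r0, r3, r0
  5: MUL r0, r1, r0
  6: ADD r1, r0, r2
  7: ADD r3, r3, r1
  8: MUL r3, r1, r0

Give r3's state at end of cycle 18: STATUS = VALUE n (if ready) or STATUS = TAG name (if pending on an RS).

STATUS = TAG Mul2

cycle 1: issue MUL r2<-Mul1 // r0:8,r1:1,r2:Mul1,r3:5
cycle 2: issue SUB r0<-Add1 // r0:Add1,r1:1,r2:Mul1,r3:5
cycle 3: issue ADD r1<-Add2 // r0:Add1,r1:Add2,r2:Mul1,r3:5
cycle 4: issue MUL r1<-Mul2 // r0:Add1,r1:Mul2,r2:Mul1,r3:5
cycle 5: stall // r0:Add1,r1:Mul2,r2:Mul1,r3:5
cycle 6: CDB Mul1=8; stall // r0:Add1,r1:Mul2,r2:8,r3:5
cycle 7: stall // r0:Add1,r1:Mul2,r2:8,r3:5
cycle 8: stall // r0:Add1,r1:Mul2,r2:8,r3:5
cycle 9: CDB Add1=-7; issue SUB r0<-Add1 // r0:Add1,r1:Mul2,r2:8,r3:5
cycle 10: issue MUL r0<-Mul1 // r0:Mul1,r1:Mul2,r2:8,r3:5
cycle 11: stall // r0:Mul1,r1:Mul2,r2:8,r3:5
cycle 12: CDB Add1=12; issue ADD r1<-Add1 // r0:Mul1,r1:Add1,r2:8,r3:5
cycle 13: CDB Add2=-2; issue ADD r3<-Add2 // r0:Mul1,r1:Add1,r2:8,r3:Add2
cycle 14: stall // r0:Mul1,r1:Add1,r2:8,r3:Add2
cycle 15: stall // r0:Mul1,r1:Add1,r2:8,r3:Add2
cycle 16: stall // r0:Mul1,r1:Add1,r2:8,r3:Add2
cycle 17: stall // r0:Mul1,r1:Add1,r2:8,r3:Add2
cycle 18: CDB Mul2=-10; issue MUL r3<-Mul2 // r0:Mul1,r1:Add1,r2:8,r3:Mul2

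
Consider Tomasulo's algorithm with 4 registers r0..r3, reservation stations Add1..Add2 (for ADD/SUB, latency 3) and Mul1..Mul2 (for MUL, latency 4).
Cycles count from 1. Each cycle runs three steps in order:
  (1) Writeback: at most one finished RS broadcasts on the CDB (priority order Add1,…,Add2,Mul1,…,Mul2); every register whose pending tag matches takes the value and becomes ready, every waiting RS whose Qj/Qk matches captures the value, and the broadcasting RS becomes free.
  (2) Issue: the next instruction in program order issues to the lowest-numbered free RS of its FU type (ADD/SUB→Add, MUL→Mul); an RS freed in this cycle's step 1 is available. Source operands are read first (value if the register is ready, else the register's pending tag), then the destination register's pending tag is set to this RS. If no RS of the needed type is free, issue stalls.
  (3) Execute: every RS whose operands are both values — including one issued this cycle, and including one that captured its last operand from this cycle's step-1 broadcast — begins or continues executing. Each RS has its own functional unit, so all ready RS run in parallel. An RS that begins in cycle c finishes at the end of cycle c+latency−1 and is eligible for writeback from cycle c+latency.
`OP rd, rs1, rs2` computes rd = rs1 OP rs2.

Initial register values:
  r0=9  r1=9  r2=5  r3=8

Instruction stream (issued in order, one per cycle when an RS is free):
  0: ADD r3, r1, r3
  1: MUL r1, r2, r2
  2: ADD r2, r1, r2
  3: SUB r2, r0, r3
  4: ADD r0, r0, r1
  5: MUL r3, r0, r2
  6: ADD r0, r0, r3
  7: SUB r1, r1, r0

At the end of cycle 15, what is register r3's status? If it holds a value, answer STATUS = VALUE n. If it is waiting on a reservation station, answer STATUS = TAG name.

c1: issue ADD r3<-Add1 | r0:9,r1:9,r2:5,r3:Add1
c2: issue MUL r1<-Mul1 | r0:9,r1:Mul1,r2:5,r3:Add1
c3: issue ADD r2<-Add2 | r0:9,r1:Mul1,r2:Add2,r3:Add1
c4: CDB Add1=17; issue SUB r2<-Add1 | r0:9,r1:Mul1,r2:Add1,r3:17
c5: stall | r0:9,r1:Mul1,r2:Add1,r3:17
c6: CDB Mul1=25; stall | r0:9,r1:25,r2:Add1,r3:17
c7: CDB Add1=-8; issue ADD r0<-Add1 | r0:Add1,r1:25,r2:-8,r3:17
c8: issue MUL r3<-Mul1 | r0:Add1,r1:25,r2:-8,r3:Mul1
c9: CDB Add2=30; issue ADD r0<-Add2 | r0:Add2,r1:25,r2:-8,r3:Mul1
c10: CDB Add1=34; issue SUB r1<-Add1 | r0:Add2,r1:Add1,r2:-8,r3:Mul1
c11: - | r0:Add2,r1:Add1,r2:-8,r3:Mul1
c12: - | r0:Add2,r1:Add1,r2:-8,r3:Mul1
c13: - | r0:Add2,r1:Add1,r2:-8,r3:Mul1
c14: CDB Mul1=-272 | r0:Add2,r1:Add1,r2:-8,r3:-272
c15: - | r0:Add2,r1:Add1,r2:-8,r3:-272

STATUS = VALUE -272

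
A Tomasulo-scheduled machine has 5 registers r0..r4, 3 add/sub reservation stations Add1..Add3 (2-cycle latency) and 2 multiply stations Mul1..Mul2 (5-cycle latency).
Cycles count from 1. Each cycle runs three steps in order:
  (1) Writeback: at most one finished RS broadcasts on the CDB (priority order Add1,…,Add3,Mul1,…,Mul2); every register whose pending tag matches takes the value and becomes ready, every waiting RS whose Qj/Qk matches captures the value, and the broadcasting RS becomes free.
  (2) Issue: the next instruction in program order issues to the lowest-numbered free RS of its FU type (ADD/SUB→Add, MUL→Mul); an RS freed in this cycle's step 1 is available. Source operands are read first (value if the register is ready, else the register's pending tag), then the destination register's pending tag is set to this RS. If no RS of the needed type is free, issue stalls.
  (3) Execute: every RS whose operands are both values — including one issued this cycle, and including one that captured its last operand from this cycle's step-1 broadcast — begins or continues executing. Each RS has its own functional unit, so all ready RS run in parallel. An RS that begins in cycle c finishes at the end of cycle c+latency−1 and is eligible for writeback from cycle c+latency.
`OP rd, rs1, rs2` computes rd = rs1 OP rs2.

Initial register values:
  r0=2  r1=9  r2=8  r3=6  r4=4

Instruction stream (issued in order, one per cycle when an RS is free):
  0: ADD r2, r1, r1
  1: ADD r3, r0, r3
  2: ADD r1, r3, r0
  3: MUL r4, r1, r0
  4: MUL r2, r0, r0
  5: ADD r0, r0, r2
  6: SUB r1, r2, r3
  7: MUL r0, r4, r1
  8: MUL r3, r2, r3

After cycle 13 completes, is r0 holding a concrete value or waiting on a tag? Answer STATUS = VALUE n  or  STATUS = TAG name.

STATUS = TAG Mul2

cycle 1: issue ADD r2<-Add1 // r0:2,r1:9,r2:Add1,r3:6,r4:4
cycle 2: issue ADD r3<-Add2 // r0:2,r1:9,r2:Add1,r3:Add2,r4:4
cycle 3: CDB Add1=18; issue ADD r1<-Add1 // r0:2,r1:Add1,r2:18,r3:Add2,r4:4
cycle 4: CDB Add2=8; issue MUL r4<-Mul1 // r0:2,r1:Add1,r2:18,r3:8,r4:Mul1
cycle 5: issue MUL r2<-Mul2 // r0:2,r1:Add1,r2:Mul2,r3:8,r4:Mul1
cycle 6: CDB Add1=10; issue ADD r0<-Add1 // r0:Add1,r1:10,r2:Mul2,r3:8,r4:Mul1
cycle 7: issue SUB r1<-Add2 // r0:Add1,r1:Add2,r2:Mul2,r3:8,r4:Mul1
cycle 8: stall // r0:Add1,r1:Add2,r2:Mul2,r3:8,r4:Mul1
cycle 9: stall // r0:Add1,r1:Add2,r2:Mul2,r3:8,r4:Mul1
cycle 10: CDB Mul2=4; issue MUL r0<-Mul2 // r0:Mul2,r1:Add2,r2:4,r3:8,r4:Mul1
cycle 11: CDB Mul1=20; issue MUL r3<-Mul1 // r0:Mul2,r1:Add2,r2:4,r3:Mul1,r4:20
cycle 12: CDB Add1=6 // r0:Mul2,r1:Add2,r2:4,r3:Mul1,r4:20
cycle 13: CDB Add2=-4 // r0:Mul2,r1:-4,r2:4,r3:Mul1,r4:20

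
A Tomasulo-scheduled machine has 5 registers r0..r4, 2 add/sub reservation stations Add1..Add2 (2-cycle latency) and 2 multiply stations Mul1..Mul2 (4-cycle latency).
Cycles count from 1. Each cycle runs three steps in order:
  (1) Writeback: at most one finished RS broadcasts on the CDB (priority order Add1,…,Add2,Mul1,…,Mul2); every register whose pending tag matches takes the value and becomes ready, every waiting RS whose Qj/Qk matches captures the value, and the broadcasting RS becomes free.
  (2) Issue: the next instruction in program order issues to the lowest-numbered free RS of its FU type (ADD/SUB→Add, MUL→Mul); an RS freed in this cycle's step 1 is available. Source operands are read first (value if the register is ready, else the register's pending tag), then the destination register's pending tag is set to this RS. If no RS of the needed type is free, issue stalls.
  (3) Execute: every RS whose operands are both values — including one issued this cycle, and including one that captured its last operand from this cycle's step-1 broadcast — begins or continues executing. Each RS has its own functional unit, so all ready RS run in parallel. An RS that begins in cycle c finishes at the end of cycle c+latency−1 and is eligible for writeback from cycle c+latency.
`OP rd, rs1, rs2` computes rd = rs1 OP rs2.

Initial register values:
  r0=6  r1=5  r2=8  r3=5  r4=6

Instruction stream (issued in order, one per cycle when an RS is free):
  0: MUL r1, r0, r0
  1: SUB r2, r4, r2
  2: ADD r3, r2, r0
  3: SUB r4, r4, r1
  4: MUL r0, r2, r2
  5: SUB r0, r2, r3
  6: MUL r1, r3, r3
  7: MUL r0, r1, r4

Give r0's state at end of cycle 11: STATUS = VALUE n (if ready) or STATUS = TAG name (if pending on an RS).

  c1: issue MUL r1<-Mul1  regs: r0:6,r1:Mul1,r2:8,r3:5,r4:6
  c2: issue SUB r2<-Add1  regs: r0:6,r1:Mul1,r2:Add1,r3:5,r4:6
  c3: issue ADD r3<-Add2  regs: r0:6,r1:Mul1,r2:Add1,r3:Add2,r4:6
  c4: CDB Add1=-2; issue SUB r4<-Add1  regs: r0:6,r1:Mul1,r2:-2,r3:Add2,r4:Add1
  c5: CDB Mul1=36; issue MUL r0<-Mul1  regs: r0:Mul1,r1:36,r2:-2,r3:Add2,r4:Add1
  c6: CDB Add2=4; issue SUB r0<-Add2  regs: r0:Add2,r1:36,r2:-2,r3:4,r4:Add1
  c7: CDB Add1=-30; issue MUL r1<-Mul2  regs: r0:Add2,r1:Mul2,r2:-2,r3:4,r4:-30
  c8: CDB Add2=-6; stall  regs: r0:-6,r1:Mul2,r2:-2,r3:4,r4:-30
  c9: CDB Mul1=4; issue MUL r0<-Mul1  regs: r0:Mul1,r1:Mul2,r2:-2,r3:4,r4:-30
  c10: -  regs: r0:Mul1,r1:Mul2,r2:-2,r3:4,r4:-30
  c11: CDB Mul2=16  regs: r0:Mul1,r1:16,r2:-2,r3:4,r4:-30

STATUS = TAG Mul1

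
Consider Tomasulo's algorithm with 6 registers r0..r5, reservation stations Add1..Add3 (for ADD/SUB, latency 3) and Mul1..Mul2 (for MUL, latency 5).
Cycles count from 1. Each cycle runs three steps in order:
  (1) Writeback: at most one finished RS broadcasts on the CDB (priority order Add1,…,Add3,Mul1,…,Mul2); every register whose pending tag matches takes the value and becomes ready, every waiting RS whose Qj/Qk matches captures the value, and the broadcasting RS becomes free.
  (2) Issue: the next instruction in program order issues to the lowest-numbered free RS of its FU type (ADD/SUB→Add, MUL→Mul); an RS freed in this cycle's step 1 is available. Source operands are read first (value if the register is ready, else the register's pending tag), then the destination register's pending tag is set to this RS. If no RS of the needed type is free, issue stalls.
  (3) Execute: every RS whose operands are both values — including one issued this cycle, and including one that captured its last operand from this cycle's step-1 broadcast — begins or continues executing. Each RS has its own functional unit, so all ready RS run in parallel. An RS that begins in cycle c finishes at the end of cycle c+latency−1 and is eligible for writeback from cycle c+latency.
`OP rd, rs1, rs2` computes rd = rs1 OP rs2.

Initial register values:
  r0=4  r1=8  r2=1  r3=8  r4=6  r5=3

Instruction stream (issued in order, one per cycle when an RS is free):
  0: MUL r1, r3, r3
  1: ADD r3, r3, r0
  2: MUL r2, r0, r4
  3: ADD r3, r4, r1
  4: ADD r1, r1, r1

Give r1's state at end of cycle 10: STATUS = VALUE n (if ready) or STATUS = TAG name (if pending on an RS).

c1: issue MUL r1<-Mul1 | r0:4,r1:Mul1,r2:1,r3:8,r4:6,r5:3
c2: issue ADD r3<-Add1 | r0:4,r1:Mul1,r2:1,r3:Add1,r4:6,r5:3
c3: issue MUL r2<-Mul2 | r0:4,r1:Mul1,r2:Mul2,r3:Add1,r4:6,r5:3
c4: issue ADD r3<-Add2 | r0:4,r1:Mul1,r2:Mul2,r3:Add2,r4:6,r5:3
c5: CDB Add1=12; issue ADD r1<-Add1 | r0:4,r1:Add1,r2:Mul2,r3:Add2,r4:6,r5:3
c6: CDB Mul1=64 | r0:4,r1:Add1,r2:Mul2,r3:Add2,r4:6,r5:3
c7: - | r0:4,r1:Add1,r2:Mul2,r3:Add2,r4:6,r5:3
c8: CDB Mul2=24 | r0:4,r1:Add1,r2:24,r3:Add2,r4:6,r5:3
c9: CDB Add1=128 | r0:4,r1:128,r2:24,r3:Add2,r4:6,r5:3
c10: CDB Add2=70 | r0:4,r1:128,r2:24,r3:70,r4:6,r5:3

STATUS = VALUE 128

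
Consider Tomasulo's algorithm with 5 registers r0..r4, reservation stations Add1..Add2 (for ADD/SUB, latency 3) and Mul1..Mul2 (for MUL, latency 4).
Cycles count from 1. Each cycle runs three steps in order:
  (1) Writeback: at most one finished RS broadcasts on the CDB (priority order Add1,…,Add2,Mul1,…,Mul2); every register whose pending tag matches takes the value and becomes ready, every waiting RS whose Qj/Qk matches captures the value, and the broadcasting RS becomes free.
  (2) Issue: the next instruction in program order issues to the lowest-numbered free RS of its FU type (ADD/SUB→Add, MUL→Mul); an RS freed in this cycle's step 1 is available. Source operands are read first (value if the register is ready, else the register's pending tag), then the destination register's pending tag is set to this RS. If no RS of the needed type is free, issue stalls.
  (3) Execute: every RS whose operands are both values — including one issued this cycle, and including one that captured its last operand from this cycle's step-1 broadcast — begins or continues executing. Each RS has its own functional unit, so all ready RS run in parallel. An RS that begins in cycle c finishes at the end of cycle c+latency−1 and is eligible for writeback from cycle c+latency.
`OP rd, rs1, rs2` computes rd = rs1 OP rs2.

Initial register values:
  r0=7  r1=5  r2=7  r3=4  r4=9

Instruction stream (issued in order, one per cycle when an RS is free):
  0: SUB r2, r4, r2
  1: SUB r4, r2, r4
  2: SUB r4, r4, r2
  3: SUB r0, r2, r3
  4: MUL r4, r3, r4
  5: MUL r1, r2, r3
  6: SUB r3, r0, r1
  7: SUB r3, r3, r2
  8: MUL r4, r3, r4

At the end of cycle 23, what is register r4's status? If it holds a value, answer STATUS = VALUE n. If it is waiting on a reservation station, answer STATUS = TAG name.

  c1: issue SUB r2<-Add1  regs: r0:7,r1:5,r2:Add1,r3:4,r4:9
  c2: issue SUB r4<-Add2  regs: r0:7,r1:5,r2:Add1,r3:4,r4:Add2
  c3: stall  regs: r0:7,r1:5,r2:Add1,r3:4,r4:Add2
  c4: CDB Add1=2; issue SUB r4<-Add1  regs: r0:7,r1:5,r2:2,r3:4,r4:Add1
  c5: stall  regs: r0:7,r1:5,r2:2,r3:4,r4:Add1
  c6: stall  regs: r0:7,r1:5,r2:2,r3:4,r4:Add1
  c7: CDB Add2=-7; issue SUB r0<-Add2  regs: r0:Add2,r1:5,r2:2,r3:4,r4:Add1
  c8: issue MUL r4<-Mul1  regs: r0:Add2,r1:5,r2:2,r3:4,r4:Mul1
  c9: issue MUL r1<-Mul2  regs: r0:Add2,r1:Mul2,r2:2,r3:4,r4:Mul1
  c10: CDB Add1=-9; issue SUB r3<-Add1  regs: r0:Add2,r1:Mul2,r2:2,r3:Add1,r4:Mul1
  c11: CDB Add2=-2; issue SUB r3<-Add2  regs: r0:-2,r1:Mul2,r2:2,r3:Add2,r4:Mul1
  c12: stall  regs: r0:-2,r1:Mul2,r2:2,r3:Add2,r4:Mul1
  c13: CDB Mul2=8; issue MUL r4<-Mul2  regs: r0:-2,r1:8,r2:2,r3:Add2,r4:Mul2
  c14: CDB Mul1=-36  regs: r0:-2,r1:8,r2:2,r3:Add2,r4:Mul2
  c15: -  regs: r0:-2,r1:8,r2:2,r3:Add2,r4:Mul2
  c16: CDB Add1=-10  regs: r0:-2,r1:8,r2:2,r3:Add2,r4:Mul2
  c17: -  regs: r0:-2,r1:8,r2:2,r3:Add2,r4:Mul2
  c18: -  regs: r0:-2,r1:8,r2:2,r3:Add2,r4:Mul2
  c19: CDB Add2=-12  regs: r0:-2,r1:8,r2:2,r3:-12,r4:Mul2
  c20: -  regs: r0:-2,r1:8,r2:2,r3:-12,r4:Mul2
  c21: -  regs: r0:-2,r1:8,r2:2,r3:-12,r4:Mul2
  c22: -  regs: r0:-2,r1:8,r2:2,r3:-12,r4:Mul2
  c23: CDB Mul2=432  regs: r0:-2,r1:8,r2:2,r3:-12,r4:432

STATUS = VALUE 432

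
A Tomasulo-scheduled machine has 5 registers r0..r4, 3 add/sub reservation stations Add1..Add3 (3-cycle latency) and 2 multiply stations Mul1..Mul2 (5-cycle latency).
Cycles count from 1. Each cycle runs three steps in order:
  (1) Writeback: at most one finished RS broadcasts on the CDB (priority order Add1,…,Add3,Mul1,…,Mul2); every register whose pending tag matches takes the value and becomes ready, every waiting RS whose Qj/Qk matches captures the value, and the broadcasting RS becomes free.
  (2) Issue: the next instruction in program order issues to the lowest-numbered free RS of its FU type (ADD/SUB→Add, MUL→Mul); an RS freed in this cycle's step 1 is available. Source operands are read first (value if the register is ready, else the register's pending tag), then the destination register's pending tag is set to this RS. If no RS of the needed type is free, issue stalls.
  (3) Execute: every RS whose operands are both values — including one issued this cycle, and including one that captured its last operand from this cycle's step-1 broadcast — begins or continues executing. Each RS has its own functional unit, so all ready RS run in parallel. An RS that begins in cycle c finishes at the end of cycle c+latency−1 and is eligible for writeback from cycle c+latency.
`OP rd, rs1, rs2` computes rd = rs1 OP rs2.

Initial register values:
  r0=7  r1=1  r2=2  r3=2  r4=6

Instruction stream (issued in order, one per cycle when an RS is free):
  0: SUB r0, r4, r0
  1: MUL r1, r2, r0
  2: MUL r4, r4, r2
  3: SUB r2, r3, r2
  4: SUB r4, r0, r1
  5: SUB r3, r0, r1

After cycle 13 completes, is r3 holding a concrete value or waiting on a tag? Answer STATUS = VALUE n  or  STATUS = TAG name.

STATUS = VALUE 1

c1: issue SUB r0<-Add1 | r0:Add1,r1:1,r2:2,r3:2,r4:6
c2: issue MUL r1<-Mul1 | r0:Add1,r1:Mul1,r2:2,r3:2,r4:6
c3: issue MUL r4<-Mul2 | r0:Add1,r1:Mul1,r2:2,r3:2,r4:Mul2
c4: CDB Add1=-1; issue SUB r2<-Add1 | r0:-1,r1:Mul1,r2:Add1,r3:2,r4:Mul2
c5: issue SUB r4<-Add2 | r0:-1,r1:Mul1,r2:Add1,r3:2,r4:Add2
c6: issue SUB r3<-Add3 | r0:-1,r1:Mul1,r2:Add1,r3:Add3,r4:Add2
c7: CDB Add1=0 | r0:-1,r1:Mul1,r2:0,r3:Add3,r4:Add2
c8: CDB Mul2=12 | r0:-1,r1:Mul1,r2:0,r3:Add3,r4:Add2
c9: CDB Mul1=-2 | r0:-1,r1:-2,r2:0,r3:Add3,r4:Add2
c10: - | r0:-1,r1:-2,r2:0,r3:Add3,r4:Add2
c11: - | r0:-1,r1:-2,r2:0,r3:Add3,r4:Add2
c12: CDB Add2=1 | r0:-1,r1:-2,r2:0,r3:Add3,r4:1
c13: CDB Add3=1 | r0:-1,r1:-2,r2:0,r3:1,r4:1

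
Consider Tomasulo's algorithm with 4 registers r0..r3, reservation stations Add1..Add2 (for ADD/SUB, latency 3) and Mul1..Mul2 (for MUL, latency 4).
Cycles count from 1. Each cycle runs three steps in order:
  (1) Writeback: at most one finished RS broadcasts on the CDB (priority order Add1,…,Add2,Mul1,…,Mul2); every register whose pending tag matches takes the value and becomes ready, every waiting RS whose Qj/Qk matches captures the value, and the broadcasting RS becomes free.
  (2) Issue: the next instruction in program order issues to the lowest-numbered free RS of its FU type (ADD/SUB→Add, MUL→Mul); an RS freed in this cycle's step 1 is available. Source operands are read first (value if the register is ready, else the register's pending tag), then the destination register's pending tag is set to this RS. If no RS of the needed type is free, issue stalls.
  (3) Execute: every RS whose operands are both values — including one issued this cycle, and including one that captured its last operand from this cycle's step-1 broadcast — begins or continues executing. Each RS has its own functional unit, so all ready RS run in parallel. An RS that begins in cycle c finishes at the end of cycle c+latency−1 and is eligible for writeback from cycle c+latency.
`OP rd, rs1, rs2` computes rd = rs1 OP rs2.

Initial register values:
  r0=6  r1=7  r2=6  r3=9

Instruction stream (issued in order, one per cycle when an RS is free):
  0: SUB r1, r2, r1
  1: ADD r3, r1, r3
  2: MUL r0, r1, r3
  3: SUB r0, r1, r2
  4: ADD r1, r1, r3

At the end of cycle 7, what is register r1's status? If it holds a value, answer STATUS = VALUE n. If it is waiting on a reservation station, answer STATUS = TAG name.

c1: issue SUB r1<-Add1 | r0:6,r1:Add1,r2:6,r3:9
c2: issue ADD r3<-Add2 | r0:6,r1:Add1,r2:6,r3:Add2
c3: issue MUL r0<-Mul1 | r0:Mul1,r1:Add1,r2:6,r3:Add2
c4: CDB Add1=-1; issue SUB r0<-Add1 | r0:Add1,r1:-1,r2:6,r3:Add2
c5: stall | r0:Add1,r1:-1,r2:6,r3:Add2
c6: stall | r0:Add1,r1:-1,r2:6,r3:Add2
c7: CDB Add1=-7; issue ADD r1<-Add1 | r0:-7,r1:Add1,r2:6,r3:Add2

STATUS = TAG Add1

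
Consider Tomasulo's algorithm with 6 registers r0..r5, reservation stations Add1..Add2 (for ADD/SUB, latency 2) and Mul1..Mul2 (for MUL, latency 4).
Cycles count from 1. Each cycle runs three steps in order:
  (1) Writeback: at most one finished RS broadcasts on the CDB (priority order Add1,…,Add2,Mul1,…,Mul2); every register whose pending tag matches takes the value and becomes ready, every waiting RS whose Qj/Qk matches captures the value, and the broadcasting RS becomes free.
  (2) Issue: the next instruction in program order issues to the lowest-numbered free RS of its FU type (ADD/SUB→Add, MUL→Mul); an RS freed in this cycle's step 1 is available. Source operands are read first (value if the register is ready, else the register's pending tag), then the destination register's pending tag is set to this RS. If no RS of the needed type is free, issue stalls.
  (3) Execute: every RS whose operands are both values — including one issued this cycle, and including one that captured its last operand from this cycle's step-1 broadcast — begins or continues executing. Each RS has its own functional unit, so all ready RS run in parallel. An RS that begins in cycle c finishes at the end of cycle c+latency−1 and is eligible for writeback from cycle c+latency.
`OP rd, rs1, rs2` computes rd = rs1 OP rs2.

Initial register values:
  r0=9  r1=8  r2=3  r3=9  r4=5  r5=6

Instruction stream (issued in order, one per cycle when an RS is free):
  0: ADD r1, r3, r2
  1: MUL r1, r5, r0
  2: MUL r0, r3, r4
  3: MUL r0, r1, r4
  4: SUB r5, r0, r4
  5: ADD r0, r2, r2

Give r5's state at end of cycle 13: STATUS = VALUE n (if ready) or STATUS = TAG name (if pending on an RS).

STATUS = VALUE 265

c1: issue ADD r1<-Add1 | r0:9,r1:Add1,r2:3,r3:9,r4:5,r5:6
c2: issue MUL r1<-Mul1 | r0:9,r1:Mul1,r2:3,r3:9,r4:5,r5:6
c3: CDB Add1=12; issue MUL r0<-Mul2 | r0:Mul2,r1:Mul1,r2:3,r3:9,r4:5,r5:6
c4: stall | r0:Mul2,r1:Mul1,r2:3,r3:9,r4:5,r5:6
c5: stall | r0:Mul2,r1:Mul1,r2:3,r3:9,r4:5,r5:6
c6: CDB Mul1=54; issue MUL r0<-Mul1 | r0:Mul1,r1:54,r2:3,r3:9,r4:5,r5:6
c7: CDB Mul2=45; issue SUB r5<-Add1 | r0:Mul1,r1:54,r2:3,r3:9,r4:5,r5:Add1
c8: issue ADD r0<-Add2 | r0:Add2,r1:54,r2:3,r3:9,r4:5,r5:Add1
c9: - | r0:Add2,r1:54,r2:3,r3:9,r4:5,r5:Add1
c10: CDB Add2=6 | r0:6,r1:54,r2:3,r3:9,r4:5,r5:Add1
c11: CDB Mul1=270 | r0:6,r1:54,r2:3,r3:9,r4:5,r5:Add1
c12: - | r0:6,r1:54,r2:3,r3:9,r4:5,r5:Add1
c13: CDB Add1=265 | r0:6,r1:54,r2:3,r3:9,r4:5,r5:265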